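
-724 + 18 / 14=-722.71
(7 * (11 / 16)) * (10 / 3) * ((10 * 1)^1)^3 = 48125 / 3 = 16041.67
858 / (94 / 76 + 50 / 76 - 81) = -5434 / 501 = -10.85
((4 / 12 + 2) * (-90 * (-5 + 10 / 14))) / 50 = 18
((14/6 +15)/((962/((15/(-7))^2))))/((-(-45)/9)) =30/1813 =0.02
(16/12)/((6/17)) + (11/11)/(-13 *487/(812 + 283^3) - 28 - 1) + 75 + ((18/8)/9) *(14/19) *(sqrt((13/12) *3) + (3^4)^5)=642302468.73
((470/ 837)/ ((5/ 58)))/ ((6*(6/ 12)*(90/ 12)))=10904/ 37665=0.29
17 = 17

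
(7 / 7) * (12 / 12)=1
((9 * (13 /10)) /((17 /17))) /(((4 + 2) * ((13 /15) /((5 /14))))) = 45 /56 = 0.80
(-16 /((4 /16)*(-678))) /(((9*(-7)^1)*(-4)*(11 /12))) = 32 /78309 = 0.00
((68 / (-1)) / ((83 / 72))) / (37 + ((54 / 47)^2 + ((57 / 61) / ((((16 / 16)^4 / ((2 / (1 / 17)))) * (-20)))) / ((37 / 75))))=-48820101696 / 29049814993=-1.68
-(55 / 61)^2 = -3025 / 3721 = -0.81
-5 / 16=-0.31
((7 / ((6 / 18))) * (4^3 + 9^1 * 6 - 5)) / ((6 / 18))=7119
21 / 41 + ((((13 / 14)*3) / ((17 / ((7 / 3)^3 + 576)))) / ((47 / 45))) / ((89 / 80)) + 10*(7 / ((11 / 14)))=2279655491 / 13205731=172.63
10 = 10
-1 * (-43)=43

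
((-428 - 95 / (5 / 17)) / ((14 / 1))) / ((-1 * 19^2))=751 / 5054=0.15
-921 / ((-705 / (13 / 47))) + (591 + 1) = 6542631 / 11045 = 592.36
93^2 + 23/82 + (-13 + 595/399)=40372945/4674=8637.77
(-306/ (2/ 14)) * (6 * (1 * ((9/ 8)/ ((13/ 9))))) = -10009.73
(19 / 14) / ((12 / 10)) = 95 / 84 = 1.13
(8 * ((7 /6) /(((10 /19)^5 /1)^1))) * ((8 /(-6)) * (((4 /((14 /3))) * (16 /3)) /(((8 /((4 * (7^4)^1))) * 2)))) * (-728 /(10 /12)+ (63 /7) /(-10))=6932002573034 /9375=739413607.79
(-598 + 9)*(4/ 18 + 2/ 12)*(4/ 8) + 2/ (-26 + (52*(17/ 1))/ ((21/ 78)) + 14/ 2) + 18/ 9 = -10285433/ 91404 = -112.53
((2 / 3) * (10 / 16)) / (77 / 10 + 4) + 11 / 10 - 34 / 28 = -1933 / 24570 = -0.08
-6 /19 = -0.32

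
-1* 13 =-13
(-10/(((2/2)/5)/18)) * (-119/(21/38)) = 193800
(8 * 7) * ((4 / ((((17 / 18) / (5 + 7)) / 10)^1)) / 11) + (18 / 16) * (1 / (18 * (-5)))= 38707013 / 14960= 2587.37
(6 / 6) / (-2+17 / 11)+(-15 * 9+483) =1729 / 5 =345.80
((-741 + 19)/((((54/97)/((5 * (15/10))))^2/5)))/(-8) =424581125/5184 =81902.22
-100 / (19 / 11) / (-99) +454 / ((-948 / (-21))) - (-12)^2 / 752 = 13270231 / 1269846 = 10.45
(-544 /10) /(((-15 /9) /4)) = 3264 /25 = 130.56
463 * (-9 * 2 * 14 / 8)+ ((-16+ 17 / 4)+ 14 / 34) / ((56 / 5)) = -55541631 / 3808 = -14585.51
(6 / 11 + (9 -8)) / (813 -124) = 17 / 7579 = 0.00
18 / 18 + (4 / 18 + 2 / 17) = 205 / 153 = 1.34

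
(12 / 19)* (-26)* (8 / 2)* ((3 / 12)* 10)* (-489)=1525680 / 19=80298.95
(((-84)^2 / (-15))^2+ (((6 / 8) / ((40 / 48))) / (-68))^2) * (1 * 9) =184172573637 / 92480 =1991485.44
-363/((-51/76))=9196/17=540.94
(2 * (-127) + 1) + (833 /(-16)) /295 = -1194993 /4720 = -253.18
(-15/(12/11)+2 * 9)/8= 17/32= 0.53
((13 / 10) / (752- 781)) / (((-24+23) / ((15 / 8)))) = 39 / 464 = 0.08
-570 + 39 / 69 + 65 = -11602 / 23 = -504.43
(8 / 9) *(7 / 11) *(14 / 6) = 392 / 297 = 1.32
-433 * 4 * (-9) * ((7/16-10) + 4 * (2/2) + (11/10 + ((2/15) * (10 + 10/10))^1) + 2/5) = -809277/20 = -40463.85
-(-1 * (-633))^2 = -400689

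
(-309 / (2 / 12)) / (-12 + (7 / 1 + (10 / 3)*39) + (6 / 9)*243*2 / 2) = -1854 / 287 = -6.46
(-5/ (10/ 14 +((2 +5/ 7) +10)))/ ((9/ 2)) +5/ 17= 1520/ 7191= 0.21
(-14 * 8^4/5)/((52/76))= -1089536/65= -16762.09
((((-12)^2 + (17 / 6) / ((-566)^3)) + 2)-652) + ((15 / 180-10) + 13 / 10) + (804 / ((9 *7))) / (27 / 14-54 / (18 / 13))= -1453825147664599 / 2823175692720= -514.96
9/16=0.56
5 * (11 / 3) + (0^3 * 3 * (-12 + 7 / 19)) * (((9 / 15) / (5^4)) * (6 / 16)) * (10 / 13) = 55 / 3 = 18.33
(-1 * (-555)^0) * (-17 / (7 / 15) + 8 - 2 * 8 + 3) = 290 / 7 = 41.43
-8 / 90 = -4 / 45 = -0.09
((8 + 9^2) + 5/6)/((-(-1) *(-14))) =-77/12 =-6.42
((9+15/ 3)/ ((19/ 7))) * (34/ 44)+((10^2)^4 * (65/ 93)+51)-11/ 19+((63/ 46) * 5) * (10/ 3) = 31245534526994/ 447051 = 69892550.35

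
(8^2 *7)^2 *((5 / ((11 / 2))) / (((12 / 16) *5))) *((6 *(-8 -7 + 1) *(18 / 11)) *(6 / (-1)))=40127530.31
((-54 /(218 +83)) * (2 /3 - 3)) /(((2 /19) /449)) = 76779 /43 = 1785.56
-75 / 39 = -25 / 13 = -1.92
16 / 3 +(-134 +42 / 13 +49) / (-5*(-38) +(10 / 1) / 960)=3487984 / 711399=4.90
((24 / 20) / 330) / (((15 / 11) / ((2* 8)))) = 16 / 375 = 0.04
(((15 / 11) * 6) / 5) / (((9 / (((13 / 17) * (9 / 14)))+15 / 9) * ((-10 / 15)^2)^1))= 3159 / 17138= 0.18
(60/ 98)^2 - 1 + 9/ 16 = -2407/ 38416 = -0.06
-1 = -1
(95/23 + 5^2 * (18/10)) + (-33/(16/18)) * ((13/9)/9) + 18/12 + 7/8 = 12571/276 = 45.55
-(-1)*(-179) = -179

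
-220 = -220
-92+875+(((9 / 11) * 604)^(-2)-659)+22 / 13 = 48284858437 / 384151248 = 125.69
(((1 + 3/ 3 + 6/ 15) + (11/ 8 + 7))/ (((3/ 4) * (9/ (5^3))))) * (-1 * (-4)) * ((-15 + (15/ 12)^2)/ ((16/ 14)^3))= -794602375/ 110592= -7184.99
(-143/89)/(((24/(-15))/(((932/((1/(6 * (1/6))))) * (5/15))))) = 311.98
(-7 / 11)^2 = 49 / 121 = 0.40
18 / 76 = 9 / 38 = 0.24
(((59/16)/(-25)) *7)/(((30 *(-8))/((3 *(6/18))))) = 413/96000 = 0.00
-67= -67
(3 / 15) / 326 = 1 / 1630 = 0.00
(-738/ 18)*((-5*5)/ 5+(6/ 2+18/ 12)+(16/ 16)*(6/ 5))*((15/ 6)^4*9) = -322875/ 32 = -10089.84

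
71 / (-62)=-1.15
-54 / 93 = -18 / 31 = -0.58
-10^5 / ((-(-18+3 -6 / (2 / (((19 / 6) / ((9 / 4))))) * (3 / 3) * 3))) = -300000 / 83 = -3614.46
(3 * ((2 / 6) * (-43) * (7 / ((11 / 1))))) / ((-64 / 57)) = 17157 / 704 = 24.37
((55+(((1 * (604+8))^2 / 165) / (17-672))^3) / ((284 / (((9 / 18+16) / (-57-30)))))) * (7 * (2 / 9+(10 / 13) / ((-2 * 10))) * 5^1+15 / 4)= -596026263386237399 / 6553019580693300000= -0.09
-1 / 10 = -0.10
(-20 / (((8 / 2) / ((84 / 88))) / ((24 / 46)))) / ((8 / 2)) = -315 / 506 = -0.62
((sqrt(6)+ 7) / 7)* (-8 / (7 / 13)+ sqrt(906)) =(-104+ 7* sqrt(906))* (sqrt(6)+ 7) / 49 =20.58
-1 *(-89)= 89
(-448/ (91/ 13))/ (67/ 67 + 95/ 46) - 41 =-8725/ 141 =-61.88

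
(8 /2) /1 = 4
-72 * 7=-504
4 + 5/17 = 73/17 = 4.29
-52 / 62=-26 / 31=-0.84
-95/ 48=-1.98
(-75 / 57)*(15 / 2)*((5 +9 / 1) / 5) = -525 / 19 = -27.63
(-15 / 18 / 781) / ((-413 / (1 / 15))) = 1 / 5805954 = 0.00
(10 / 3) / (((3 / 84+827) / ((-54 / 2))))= -280 / 2573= -0.11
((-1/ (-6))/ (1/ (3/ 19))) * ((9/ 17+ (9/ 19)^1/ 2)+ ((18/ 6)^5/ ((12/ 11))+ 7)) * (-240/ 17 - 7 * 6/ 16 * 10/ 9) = -1034948825/ 10015584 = -103.33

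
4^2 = 16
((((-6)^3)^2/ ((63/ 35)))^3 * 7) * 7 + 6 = 853298675712006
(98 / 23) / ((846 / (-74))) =-3626 / 9729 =-0.37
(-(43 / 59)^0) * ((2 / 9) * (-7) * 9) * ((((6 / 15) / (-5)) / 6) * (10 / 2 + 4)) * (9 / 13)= -378 / 325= -1.16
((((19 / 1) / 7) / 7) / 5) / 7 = 19 / 1715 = 0.01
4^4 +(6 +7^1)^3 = 2453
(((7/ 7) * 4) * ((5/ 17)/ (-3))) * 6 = -40/ 17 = -2.35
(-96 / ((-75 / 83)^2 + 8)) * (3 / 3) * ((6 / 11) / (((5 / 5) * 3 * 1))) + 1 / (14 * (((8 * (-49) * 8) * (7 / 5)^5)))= -976006325285639 / 492992499418496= -1.98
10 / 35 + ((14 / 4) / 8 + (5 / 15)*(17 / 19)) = 6521 / 6384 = 1.02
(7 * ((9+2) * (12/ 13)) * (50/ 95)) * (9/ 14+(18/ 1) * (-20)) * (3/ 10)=-76626/ 19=-4032.95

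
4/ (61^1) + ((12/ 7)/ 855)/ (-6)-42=-15309752/ 365085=-41.93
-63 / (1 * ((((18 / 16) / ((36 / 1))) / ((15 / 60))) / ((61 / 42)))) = -732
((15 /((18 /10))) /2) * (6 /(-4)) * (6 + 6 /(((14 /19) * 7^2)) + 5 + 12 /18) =-73.96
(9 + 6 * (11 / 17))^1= 219 / 17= 12.88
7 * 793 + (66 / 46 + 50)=128856 / 23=5602.43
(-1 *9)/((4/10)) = -22.50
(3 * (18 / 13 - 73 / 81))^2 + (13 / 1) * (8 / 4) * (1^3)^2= 3462307 / 123201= 28.10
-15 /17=-0.88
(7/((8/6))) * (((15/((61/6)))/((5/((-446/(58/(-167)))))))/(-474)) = -2346183/559004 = -4.20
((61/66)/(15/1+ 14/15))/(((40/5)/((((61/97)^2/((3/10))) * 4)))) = 5674525/148417566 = 0.04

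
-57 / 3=-19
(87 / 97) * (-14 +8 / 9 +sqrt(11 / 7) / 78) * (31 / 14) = -53041 / 2037 +899 * sqrt(77) / 247156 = -26.01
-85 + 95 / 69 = -5770 / 69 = -83.62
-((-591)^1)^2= -349281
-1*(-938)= 938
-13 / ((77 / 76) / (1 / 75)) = -988 / 5775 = -0.17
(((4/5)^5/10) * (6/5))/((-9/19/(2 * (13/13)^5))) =-38912/234375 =-0.17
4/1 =4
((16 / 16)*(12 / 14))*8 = 48 / 7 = 6.86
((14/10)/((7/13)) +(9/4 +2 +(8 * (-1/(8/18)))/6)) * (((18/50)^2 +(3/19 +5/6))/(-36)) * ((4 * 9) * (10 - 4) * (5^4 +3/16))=-61509877429/3800000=-16186.81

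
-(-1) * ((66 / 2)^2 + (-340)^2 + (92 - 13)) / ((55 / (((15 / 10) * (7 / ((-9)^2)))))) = 408688 / 1485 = 275.21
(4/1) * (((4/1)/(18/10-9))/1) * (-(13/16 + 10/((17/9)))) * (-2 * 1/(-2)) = 8305/612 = 13.57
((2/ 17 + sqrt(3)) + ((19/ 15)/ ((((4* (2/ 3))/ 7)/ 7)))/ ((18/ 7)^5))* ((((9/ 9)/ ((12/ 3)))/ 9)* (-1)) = -sqrt(3)/ 36 - 417169829/ 46256624640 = -0.06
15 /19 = 0.79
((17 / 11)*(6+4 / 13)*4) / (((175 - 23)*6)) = 697 / 16302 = 0.04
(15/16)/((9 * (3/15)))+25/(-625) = 577/1200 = 0.48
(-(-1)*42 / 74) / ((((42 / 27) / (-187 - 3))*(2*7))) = -2565 / 518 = -4.95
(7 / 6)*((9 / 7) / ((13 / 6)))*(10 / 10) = 9 / 13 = 0.69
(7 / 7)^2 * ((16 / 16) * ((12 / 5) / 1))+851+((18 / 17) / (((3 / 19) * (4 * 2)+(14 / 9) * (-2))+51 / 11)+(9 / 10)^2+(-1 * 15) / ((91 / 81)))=136516367123 / 162280300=841.24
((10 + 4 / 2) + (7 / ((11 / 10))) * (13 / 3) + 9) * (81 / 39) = 14427 / 143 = 100.89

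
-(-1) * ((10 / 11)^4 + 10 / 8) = 1.93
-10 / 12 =-5 / 6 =-0.83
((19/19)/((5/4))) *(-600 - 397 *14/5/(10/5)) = -23116/25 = -924.64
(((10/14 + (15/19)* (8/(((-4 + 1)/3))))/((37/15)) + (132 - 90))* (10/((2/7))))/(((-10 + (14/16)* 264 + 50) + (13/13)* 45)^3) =977535/22182810688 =0.00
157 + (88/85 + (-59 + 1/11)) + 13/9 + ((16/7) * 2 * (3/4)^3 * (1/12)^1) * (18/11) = 23758421/235620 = 100.83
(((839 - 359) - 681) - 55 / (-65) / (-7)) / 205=-18302 / 18655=-0.98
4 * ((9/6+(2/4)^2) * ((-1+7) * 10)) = 420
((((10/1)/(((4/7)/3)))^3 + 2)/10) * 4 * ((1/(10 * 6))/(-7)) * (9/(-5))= 3472923/14000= 248.07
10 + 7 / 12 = 127 / 12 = 10.58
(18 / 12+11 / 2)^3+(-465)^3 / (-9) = 11171968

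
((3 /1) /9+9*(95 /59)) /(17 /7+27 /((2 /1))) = 36736 /39471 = 0.93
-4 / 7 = -0.57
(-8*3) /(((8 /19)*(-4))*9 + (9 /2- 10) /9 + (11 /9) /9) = 73872 /48119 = 1.54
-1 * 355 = -355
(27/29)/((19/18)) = 0.88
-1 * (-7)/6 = 7/6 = 1.17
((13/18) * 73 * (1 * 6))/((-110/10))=-949/33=-28.76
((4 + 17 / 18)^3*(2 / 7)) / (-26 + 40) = 704969 / 285768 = 2.47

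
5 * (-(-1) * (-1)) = -5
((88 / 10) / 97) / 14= 22 / 3395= 0.01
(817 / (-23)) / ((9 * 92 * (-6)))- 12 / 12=-113447 / 114264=-0.99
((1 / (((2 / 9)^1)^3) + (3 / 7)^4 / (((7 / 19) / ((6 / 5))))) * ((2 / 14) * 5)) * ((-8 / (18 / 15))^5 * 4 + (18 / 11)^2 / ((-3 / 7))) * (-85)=8308270360992155 / 28471058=291814598.57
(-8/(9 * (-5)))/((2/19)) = 1.69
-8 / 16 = -1 / 2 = -0.50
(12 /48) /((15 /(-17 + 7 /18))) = -0.28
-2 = -2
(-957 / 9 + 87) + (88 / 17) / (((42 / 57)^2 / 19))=404380 / 2499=161.82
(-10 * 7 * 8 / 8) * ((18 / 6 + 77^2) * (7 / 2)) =-1453340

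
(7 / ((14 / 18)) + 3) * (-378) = -4536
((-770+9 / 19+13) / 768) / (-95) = 7187 / 693120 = 0.01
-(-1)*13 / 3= 13 / 3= 4.33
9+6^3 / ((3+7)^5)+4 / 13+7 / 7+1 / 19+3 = 41256669 / 3087500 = 13.36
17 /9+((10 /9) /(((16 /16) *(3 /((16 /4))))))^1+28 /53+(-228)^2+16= 74417579 /1431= 52003.90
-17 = -17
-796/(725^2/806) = -1.22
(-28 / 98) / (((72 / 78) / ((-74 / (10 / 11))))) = 5291 / 210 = 25.20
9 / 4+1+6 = 37 / 4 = 9.25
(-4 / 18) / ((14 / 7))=-1 / 9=-0.11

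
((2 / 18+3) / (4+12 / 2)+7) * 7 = 2303 / 45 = 51.18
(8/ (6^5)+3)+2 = 4861/ 972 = 5.00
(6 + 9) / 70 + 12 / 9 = 65 / 42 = 1.55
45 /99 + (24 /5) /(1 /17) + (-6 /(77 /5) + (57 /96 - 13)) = 853267 /12320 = 69.26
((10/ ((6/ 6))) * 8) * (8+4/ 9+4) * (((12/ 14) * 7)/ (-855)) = -3584/ 513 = -6.99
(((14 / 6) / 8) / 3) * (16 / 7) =0.22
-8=-8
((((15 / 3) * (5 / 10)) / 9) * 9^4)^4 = 176518460300625 / 16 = 11032403768789.06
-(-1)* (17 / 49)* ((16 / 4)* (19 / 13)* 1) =2.03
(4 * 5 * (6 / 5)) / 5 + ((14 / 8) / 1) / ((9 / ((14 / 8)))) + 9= 10181 / 720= 14.14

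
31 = 31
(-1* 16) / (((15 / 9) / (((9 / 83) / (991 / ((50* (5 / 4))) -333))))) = 10800 / 3290369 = 0.00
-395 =-395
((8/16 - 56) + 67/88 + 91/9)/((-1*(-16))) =-2.79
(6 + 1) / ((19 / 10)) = 70 / 19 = 3.68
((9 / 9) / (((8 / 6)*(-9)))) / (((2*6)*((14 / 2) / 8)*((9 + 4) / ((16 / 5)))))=-8 / 4095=-0.00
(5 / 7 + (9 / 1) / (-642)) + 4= 7041 / 1498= 4.70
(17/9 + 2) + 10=125/9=13.89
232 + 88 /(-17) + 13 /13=3873 /17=227.82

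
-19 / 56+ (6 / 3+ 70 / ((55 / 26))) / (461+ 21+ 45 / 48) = -0.27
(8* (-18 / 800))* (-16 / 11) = 72 / 275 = 0.26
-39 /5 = -7.80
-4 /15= -0.27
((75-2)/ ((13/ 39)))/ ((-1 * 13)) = -219/ 13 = -16.85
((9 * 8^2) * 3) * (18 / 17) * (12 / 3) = 124416 / 17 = 7318.59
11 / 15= 0.73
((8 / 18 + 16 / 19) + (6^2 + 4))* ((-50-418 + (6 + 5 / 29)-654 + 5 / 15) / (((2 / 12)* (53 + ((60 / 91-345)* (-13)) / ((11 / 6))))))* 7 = -775.37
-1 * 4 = -4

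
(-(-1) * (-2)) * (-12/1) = 24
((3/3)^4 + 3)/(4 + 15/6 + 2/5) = 40/69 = 0.58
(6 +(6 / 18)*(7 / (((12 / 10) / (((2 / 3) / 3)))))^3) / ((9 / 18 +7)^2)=1588676 / 13286025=0.12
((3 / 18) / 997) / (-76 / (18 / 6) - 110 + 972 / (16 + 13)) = -29 / 17662852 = -0.00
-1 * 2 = -2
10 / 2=5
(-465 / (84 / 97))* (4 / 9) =-238.65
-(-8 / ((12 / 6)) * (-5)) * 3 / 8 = -15 / 2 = -7.50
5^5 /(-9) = -3125 /9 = -347.22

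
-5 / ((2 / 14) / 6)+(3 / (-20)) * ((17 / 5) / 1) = -21051 / 100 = -210.51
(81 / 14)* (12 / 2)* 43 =10449 / 7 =1492.71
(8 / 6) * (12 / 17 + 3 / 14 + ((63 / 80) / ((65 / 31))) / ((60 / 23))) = 4389929 / 3094000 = 1.42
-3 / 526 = -0.01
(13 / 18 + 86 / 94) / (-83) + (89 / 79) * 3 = 18638791 / 5547222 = 3.36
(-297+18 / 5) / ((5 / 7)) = -10269 / 25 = -410.76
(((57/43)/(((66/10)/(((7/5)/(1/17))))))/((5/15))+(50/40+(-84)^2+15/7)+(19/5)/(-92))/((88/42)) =3376.08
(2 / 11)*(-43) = -7.82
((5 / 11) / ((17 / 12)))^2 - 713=-24929297 / 34969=-712.90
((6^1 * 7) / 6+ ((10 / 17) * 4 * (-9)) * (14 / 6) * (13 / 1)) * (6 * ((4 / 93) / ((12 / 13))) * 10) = -2808260 / 1581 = -1776.26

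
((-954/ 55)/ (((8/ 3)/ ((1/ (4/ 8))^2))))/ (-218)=1431/ 11990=0.12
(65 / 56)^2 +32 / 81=442577 / 254016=1.74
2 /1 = 2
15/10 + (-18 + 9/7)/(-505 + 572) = 1173/938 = 1.25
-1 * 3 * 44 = -132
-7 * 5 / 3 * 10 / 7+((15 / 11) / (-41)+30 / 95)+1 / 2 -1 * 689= -36240913 / 51414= -704.88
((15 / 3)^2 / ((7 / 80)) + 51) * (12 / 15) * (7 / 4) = 471.40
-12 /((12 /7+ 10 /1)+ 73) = -84 /593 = -0.14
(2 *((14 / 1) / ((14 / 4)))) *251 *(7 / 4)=3514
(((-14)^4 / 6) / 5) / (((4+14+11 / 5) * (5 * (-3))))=-19208 / 4545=-4.23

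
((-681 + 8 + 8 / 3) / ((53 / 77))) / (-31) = 154847 / 4929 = 31.42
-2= -2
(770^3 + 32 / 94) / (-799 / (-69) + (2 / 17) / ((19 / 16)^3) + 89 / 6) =115089999902457808 / 6676325419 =17238524.59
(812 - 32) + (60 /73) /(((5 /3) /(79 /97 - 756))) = 2886072 /7081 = 407.58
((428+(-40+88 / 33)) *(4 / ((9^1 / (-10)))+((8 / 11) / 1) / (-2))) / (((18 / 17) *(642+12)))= -2370956 / 874071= -2.71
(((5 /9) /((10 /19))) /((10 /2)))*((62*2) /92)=589 /2070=0.28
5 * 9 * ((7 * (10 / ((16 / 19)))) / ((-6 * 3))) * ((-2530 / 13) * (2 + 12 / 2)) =4206125 / 13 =323548.08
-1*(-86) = 86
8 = 8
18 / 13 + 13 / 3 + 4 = 9.72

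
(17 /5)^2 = 289 /25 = 11.56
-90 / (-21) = 30 / 7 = 4.29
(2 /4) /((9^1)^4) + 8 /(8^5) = 8609 /26873856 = 0.00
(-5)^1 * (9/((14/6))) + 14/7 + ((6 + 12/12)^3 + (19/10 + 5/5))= 23003/70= 328.61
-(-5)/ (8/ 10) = 25/ 4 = 6.25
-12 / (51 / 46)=-184 / 17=-10.82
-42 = -42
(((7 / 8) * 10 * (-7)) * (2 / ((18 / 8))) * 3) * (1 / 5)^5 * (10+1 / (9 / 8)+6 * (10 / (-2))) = 16856 / 16875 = 1.00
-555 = -555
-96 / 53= -1.81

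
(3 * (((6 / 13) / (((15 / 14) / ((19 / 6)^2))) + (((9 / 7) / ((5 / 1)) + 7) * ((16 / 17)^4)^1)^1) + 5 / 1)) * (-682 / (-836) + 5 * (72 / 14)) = 18119180209322 / 15162819945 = 1194.97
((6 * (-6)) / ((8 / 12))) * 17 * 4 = -3672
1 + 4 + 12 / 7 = 47 / 7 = 6.71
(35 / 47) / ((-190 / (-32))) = 112 / 893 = 0.13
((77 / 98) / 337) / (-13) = -11 / 61334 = -0.00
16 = 16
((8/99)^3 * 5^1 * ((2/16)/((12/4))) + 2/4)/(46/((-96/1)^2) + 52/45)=3726767360/8648274987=0.43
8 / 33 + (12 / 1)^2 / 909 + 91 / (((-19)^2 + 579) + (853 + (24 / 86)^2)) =4990182983 / 11050231533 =0.45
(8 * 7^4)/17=1129.88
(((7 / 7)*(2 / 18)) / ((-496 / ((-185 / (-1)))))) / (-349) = 185 / 1557936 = 0.00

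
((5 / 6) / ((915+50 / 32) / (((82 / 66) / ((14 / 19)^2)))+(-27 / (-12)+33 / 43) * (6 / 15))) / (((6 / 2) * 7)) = 31822150 / 322164612819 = 0.00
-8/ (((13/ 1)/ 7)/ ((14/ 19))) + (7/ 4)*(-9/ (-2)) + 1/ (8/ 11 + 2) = 150203/ 29640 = 5.07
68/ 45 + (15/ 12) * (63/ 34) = 23423/ 6120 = 3.83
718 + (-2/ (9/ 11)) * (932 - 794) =1142/ 3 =380.67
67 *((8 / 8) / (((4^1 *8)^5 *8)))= 67 / 268435456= 0.00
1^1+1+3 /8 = 19 /8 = 2.38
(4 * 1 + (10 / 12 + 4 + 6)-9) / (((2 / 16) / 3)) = 140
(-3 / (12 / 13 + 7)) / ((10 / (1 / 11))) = -39 / 11330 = -0.00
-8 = -8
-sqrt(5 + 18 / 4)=-sqrt(38) / 2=-3.08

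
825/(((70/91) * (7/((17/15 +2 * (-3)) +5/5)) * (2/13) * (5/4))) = -107822/35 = -3080.63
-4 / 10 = -2 / 5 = -0.40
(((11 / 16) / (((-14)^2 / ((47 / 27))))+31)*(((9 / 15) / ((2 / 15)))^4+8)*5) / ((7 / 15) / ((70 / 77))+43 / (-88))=24146319258875 / 9201024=2624307.82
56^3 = 175616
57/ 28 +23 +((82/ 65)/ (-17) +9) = 33.96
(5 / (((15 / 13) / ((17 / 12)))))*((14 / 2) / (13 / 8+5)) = 3094 / 477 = 6.49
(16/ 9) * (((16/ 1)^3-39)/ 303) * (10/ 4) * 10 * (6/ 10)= 324560/ 909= 357.05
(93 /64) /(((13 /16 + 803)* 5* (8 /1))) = 31 /685920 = 0.00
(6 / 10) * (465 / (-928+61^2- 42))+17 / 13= 16798 / 11921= 1.41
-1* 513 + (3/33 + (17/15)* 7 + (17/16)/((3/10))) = -220631/440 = -501.43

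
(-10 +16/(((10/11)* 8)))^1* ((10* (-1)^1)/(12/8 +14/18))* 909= 1276236/41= 31127.71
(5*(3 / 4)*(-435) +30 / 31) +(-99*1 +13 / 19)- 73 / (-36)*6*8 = -11529779 / 7068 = -1631.26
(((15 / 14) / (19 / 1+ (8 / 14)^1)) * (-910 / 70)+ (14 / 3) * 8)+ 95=108193 / 822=131.62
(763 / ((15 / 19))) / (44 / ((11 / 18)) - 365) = -14497 / 4395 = -3.30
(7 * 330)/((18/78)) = 10010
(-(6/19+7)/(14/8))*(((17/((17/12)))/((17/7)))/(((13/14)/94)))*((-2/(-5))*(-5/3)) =5853568/4199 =1394.04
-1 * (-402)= 402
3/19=0.16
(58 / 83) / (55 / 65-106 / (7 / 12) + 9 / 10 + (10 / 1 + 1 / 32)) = -844480 / 205365323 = -0.00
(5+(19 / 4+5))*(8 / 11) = 118 / 11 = 10.73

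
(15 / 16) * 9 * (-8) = -135 / 2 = -67.50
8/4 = 2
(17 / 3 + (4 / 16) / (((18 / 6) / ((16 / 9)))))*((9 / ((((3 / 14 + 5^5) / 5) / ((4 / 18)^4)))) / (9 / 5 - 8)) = -879200 / 26696899269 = -0.00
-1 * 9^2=-81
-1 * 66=-66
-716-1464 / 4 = -1082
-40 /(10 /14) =-56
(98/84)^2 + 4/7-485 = -483.07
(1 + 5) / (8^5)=3 / 16384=0.00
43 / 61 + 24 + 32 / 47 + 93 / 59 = 4560710 / 169153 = 26.96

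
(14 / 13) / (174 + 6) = 7 / 1170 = 0.01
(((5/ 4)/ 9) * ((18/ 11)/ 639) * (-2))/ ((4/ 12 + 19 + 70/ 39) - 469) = 65/ 40925181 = 0.00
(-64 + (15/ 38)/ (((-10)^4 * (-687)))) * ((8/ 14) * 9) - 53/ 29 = -292330637261/ 883253000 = -330.97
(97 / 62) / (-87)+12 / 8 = 3997 / 2697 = 1.48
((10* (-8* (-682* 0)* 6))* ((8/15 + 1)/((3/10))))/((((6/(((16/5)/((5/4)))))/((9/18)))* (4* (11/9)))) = 0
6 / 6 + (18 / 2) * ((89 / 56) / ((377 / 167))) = 7.34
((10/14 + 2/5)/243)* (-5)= -13/567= -0.02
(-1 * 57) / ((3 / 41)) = -779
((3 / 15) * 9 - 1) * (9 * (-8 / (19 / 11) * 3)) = -9504 / 95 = -100.04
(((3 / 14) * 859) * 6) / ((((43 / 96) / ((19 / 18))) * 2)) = 391704 / 301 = 1301.34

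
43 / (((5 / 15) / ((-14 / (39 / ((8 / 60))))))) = -1204 / 195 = -6.17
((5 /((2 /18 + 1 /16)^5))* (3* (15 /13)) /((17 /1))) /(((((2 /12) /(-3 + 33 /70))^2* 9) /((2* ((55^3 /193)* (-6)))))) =-1707753212.96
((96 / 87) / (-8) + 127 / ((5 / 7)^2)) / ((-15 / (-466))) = 84051022 / 10875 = 7728.83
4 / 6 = 2 / 3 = 0.67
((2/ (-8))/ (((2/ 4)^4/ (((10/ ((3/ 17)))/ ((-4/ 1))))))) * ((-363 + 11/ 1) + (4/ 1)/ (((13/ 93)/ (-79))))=-5773880/ 39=-148048.21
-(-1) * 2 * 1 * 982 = 1964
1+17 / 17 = 2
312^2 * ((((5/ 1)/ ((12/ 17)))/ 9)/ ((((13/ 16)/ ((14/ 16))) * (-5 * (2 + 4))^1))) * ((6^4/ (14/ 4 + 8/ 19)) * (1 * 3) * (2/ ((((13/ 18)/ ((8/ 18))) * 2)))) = -250048512/ 149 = -1678177.93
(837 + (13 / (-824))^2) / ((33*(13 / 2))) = 568303081 / 145640352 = 3.90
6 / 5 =1.20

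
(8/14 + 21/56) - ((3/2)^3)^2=-4679/448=-10.44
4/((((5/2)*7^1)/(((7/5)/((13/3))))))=24/325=0.07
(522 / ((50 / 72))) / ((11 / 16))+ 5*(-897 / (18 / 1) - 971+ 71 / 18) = -9877952 / 2475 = -3991.09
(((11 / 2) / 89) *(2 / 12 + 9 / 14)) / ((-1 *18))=-187 / 67284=-0.00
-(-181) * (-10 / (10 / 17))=-3077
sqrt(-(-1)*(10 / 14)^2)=5 / 7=0.71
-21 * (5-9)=84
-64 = -64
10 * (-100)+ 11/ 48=-47989/ 48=-999.77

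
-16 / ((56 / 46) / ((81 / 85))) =-12.52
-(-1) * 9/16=9/16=0.56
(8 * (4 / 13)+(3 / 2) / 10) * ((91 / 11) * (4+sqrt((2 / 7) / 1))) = 679 * sqrt(14) / 220+4753 / 55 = 97.97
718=718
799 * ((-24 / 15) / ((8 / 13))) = -2077.40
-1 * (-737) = 737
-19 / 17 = -1.12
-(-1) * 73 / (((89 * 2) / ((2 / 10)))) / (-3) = -73 / 2670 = -0.03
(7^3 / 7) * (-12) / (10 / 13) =-764.40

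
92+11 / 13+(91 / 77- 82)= 1720 / 143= 12.03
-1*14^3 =-2744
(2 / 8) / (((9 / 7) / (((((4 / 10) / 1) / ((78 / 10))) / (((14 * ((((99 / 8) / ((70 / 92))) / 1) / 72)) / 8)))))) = 2240 / 88803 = 0.03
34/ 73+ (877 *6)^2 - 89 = 2021264549/ 73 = 27688555.47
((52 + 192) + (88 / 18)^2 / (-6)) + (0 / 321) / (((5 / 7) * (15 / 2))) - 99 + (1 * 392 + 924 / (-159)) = 6789875 / 12879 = 527.21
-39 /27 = -13 /9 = -1.44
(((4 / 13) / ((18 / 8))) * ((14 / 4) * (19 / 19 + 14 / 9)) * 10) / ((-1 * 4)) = -3220 / 1053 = -3.06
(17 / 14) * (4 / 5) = 34 / 35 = 0.97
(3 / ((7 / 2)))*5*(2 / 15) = 4 / 7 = 0.57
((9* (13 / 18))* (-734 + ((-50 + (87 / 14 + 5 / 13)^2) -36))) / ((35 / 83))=-2134700157 / 178360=-11968.49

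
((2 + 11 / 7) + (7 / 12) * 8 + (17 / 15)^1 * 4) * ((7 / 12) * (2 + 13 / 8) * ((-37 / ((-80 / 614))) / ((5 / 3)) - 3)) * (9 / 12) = 433962351 / 128000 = 3390.33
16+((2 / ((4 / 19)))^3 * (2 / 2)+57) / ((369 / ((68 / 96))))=1257923 / 70848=17.76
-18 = -18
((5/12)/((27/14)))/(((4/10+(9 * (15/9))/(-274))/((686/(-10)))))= -1644685/38313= -42.93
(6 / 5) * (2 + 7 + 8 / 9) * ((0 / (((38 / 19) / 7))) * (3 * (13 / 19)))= 0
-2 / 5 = -0.40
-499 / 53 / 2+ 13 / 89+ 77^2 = 55891153 / 9434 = 5924.44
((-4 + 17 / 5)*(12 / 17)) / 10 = -18 / 425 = -0.04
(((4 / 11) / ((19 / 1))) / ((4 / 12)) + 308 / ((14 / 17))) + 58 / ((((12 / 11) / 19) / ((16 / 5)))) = 11306662 / 3135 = 3606.59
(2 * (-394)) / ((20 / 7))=-275.80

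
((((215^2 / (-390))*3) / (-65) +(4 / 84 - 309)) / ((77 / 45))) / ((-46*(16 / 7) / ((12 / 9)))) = 10770575 / 4788784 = 2.25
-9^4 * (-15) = 98415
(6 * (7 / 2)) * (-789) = -16569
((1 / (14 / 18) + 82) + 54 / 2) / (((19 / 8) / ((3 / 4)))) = 4632 / 133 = 34.83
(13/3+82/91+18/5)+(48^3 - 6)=150961949/1365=110594.83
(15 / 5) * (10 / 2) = 15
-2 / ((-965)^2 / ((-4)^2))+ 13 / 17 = 12105381 / 15830825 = 0.76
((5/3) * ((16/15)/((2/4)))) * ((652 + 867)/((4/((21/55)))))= 85064/165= 515.54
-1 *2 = -2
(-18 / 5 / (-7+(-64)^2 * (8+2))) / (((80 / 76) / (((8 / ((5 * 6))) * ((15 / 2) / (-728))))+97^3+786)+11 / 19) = -0.00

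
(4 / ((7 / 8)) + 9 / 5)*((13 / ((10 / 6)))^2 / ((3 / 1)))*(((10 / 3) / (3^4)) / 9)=75374 / 127575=0.59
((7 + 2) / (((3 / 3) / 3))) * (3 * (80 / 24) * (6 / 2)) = 810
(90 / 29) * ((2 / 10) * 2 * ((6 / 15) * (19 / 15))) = 456 / 725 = 0.63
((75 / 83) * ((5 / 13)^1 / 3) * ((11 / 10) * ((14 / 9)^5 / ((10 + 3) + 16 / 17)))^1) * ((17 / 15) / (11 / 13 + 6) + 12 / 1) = 4083518805520 / 4031750043009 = 1.01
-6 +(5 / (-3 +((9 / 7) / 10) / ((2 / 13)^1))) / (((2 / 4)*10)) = -1958 / 303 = -6.46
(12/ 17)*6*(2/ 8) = 18/ 17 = 1.06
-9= -9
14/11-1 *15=-151/11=-13.73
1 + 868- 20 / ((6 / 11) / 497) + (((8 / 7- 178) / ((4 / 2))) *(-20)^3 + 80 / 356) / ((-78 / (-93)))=826118.46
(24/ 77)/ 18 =4/ 231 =0.02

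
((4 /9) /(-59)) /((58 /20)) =-40 /15399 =-0.00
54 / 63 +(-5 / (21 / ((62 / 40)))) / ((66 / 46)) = 1663 / 2772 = 0.60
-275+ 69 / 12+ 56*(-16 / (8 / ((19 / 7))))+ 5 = -2273 / 4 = -568.25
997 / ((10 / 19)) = 18943 / 10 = 1894.30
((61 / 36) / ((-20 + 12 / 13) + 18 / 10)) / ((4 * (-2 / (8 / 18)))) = 3965 / 727704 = 0.01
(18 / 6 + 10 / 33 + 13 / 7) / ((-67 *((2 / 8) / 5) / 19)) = -452960 / 15477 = -29.27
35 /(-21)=-5 /3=-1.67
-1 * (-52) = 52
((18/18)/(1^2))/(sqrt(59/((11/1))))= sqrt(649)/59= 0.43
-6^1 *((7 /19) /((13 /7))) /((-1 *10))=147 /1235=0.12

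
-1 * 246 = -246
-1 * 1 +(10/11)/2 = -6/11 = -0.55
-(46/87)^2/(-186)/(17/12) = 4232/3988863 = 0.00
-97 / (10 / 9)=-873 / 10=-87.30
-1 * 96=-96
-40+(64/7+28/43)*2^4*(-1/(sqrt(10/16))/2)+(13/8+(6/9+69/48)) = -47168*sqrt(10)/1505- 1741/48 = -135.38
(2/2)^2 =1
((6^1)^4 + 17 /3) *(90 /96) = 19525 /16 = 1220.31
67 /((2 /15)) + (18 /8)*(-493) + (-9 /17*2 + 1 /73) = -3017095 /4964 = -607.80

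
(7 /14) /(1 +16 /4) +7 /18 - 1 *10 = -428 /45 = -9.51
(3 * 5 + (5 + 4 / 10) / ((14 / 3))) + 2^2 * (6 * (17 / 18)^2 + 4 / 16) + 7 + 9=103127 / 1890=54.56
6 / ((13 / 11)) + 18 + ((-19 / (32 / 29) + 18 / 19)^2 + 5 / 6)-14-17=3714774415 / 14416896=257.67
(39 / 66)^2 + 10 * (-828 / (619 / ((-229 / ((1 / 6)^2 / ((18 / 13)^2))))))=10704328020379 / 50631724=211415.44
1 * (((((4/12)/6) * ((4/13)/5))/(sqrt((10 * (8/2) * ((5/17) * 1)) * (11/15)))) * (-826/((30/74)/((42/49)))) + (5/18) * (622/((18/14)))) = 10885/81- 4366 * sqrt(5610)/160875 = 132.35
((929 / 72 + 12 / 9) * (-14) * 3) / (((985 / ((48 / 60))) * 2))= -287 / 1182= -0.24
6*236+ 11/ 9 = 12755/ 9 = 1417.22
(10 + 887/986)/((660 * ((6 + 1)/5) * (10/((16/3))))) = 977/155295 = 0.01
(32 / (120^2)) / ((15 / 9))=0.00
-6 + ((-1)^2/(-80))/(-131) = -62879/10480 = -6.00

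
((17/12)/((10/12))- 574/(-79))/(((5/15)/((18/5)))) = 191241/1975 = 96.83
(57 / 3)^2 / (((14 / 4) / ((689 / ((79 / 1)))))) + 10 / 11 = 5477568 / 6083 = 900.47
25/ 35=5/ 7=0.71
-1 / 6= -0.17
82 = 82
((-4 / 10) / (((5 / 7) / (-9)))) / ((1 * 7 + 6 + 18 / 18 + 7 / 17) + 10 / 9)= 0.32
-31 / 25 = -1.24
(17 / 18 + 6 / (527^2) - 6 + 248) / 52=1214509025 / 259954344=4.67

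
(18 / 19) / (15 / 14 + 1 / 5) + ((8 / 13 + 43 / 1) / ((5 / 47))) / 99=5907951 / 1209065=4.89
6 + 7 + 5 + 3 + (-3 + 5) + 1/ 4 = 93/ 4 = 23.25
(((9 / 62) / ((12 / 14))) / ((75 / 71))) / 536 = 497 / 1661600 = 0.00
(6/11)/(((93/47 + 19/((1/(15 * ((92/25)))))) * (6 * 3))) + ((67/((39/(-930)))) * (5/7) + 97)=-774322355762/741539799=-1044.21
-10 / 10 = -1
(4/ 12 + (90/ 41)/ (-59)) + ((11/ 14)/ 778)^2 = 254948920033/ 860939013648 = 0.30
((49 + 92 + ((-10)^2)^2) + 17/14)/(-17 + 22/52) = -1845883/3017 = -611.83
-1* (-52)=52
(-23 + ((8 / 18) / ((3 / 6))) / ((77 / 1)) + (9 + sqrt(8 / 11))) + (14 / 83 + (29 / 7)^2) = 2 *sqrt(22) / 11 + 1346197 / 402633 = 4.20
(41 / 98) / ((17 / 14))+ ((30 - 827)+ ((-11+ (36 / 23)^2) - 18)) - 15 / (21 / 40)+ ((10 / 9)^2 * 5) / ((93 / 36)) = -44754216281 / 52689987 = -849.39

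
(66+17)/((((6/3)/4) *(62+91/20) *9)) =3320/11979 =0.28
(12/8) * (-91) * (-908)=123942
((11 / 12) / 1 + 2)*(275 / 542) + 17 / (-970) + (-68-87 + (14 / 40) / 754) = -153.54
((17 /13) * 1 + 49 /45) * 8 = 19.17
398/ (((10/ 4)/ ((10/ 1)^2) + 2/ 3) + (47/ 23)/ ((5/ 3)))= 1098480/ 5293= 207.53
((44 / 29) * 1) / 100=0.02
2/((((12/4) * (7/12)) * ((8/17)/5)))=12.14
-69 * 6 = -414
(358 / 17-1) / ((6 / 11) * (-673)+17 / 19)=-71269 / 1301095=-0.05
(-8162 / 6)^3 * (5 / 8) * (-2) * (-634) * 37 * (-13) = 959578187749384.91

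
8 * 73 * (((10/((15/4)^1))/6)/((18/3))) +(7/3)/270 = 35047/810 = 43.27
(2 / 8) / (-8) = -1 / 32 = -0.03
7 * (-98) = -686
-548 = -548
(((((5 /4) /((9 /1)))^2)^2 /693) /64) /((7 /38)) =11875 /260730150912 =0.00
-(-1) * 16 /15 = 16 /15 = 1.07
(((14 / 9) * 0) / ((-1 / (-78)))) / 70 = 0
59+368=427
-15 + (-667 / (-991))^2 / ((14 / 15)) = -14.51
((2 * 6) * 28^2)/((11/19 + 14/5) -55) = -111720/613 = -182.25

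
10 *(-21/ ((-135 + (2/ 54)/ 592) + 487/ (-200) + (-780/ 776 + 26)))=1.87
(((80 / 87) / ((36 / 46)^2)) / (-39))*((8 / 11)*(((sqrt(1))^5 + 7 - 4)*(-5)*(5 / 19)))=8464000 / 57440097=0.15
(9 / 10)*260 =234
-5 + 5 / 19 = -90 / 19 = -4.74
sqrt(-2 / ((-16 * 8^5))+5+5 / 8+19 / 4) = 7 * sqrt(55505) / 512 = 3.22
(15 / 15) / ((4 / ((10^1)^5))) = 25000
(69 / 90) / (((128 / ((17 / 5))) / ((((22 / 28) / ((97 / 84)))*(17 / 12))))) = 0.02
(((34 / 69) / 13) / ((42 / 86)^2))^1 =62866 / 395577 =0.16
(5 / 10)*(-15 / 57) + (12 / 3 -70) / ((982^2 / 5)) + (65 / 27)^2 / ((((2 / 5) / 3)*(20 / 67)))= 1295461376545 / 8904567816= 145.48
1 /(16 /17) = 17 /16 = 1.06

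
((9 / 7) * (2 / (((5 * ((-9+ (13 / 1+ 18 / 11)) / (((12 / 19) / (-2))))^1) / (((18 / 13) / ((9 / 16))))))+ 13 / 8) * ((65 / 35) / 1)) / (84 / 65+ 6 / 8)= 892931 / 486514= 1.84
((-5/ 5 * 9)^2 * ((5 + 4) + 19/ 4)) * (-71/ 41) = -316305/ 164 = -1928.69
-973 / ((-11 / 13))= 12649 / 11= 1149.91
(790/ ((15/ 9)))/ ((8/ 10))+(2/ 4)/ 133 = 78803/ 133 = 592.50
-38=-38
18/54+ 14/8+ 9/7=283/84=3.37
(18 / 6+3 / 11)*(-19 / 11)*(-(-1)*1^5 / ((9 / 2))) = -152 / 121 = -1.26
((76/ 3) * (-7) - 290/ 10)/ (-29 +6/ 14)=7.22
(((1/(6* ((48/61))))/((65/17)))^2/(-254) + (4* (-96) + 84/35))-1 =-34055744962729/89011353600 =-382.60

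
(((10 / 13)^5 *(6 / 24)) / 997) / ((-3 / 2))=-50000 / 1110537363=-0.00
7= 7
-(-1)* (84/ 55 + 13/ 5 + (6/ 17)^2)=67583/ 15895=4.25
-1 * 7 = -7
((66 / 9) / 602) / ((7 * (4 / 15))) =55 / 8428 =0.01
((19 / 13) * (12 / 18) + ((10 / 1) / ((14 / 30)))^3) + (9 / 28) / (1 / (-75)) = 525262211 / 53508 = 9816.52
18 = 18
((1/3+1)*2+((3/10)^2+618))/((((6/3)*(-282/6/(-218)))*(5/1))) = 20298743/70500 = 287.93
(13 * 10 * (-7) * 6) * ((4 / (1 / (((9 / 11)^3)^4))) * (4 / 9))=-2741449367442240 / 3138428376721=-873.51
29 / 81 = 0.36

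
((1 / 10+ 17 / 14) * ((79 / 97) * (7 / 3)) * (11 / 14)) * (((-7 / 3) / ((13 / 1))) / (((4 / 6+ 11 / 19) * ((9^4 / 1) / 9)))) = -379753 / 979021485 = -0.00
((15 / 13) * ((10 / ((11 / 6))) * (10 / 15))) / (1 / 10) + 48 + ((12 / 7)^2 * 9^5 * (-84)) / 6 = -2429354.61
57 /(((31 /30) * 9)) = 190 /31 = 6.13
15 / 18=5 / 6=0.83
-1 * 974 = -974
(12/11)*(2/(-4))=-6/11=-0.55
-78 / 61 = -1.28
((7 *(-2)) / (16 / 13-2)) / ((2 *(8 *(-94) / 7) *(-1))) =637 / 7520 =0.08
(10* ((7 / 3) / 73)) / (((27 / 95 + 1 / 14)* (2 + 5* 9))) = 93100 / 4868589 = 0.02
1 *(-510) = -510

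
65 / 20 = 13 / 4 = 3.25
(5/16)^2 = 25/256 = 0.10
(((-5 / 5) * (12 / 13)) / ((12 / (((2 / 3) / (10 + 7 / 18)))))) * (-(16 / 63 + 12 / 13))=3856 / 663663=0.01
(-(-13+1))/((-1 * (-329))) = 12/329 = 0.04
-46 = -46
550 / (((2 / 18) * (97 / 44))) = 217800 / 97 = 2245.36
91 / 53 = 1.72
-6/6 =-1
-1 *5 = -5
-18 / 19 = -0.95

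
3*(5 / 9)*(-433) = -2165 / 3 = -721.67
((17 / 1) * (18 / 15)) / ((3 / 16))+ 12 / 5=556 / 5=111.20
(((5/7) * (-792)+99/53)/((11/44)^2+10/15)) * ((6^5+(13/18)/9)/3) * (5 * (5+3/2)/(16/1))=-380637246275/93492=-4071334.94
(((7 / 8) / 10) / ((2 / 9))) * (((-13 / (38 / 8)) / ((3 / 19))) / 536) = -273 / 21440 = -0.01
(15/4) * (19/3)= 95/4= 23.75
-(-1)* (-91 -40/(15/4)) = -305/3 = -101.67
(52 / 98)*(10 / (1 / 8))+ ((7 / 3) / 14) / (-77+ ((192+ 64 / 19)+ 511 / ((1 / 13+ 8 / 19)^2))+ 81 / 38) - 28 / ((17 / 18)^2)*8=-195028775388925 / 934587581207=-208.68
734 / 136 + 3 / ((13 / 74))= 19867 / 884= 22.47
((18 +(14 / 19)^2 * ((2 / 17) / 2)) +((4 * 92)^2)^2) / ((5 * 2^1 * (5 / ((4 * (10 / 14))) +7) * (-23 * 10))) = -112550492155974 / 123507125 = -911287.44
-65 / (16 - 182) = 65 / 166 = 0.39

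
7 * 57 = 399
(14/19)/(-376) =-7/3572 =-0.00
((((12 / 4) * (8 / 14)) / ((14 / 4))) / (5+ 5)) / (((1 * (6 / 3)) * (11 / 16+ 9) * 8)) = 12 / 37975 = 0.00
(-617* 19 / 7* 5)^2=3435718225 / 49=70116698.47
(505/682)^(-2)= 465124/255025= 1.82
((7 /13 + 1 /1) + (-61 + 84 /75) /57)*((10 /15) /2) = 3013 /18525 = 0.16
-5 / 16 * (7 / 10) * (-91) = 637 / 32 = 19.91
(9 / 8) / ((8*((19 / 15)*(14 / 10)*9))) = 75 / 8512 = 0.01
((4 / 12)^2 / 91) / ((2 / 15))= 5 / 546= 0.01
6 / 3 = 2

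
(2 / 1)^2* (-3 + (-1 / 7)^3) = -4120 / 343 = -12.01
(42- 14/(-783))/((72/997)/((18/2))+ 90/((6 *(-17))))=-79660300/1657611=-48.06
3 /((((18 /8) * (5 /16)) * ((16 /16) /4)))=256 /15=17.07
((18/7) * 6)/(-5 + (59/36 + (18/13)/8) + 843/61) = 385398/265573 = 1.45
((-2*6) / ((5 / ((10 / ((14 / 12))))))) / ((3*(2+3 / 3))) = -16 / 7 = -2.29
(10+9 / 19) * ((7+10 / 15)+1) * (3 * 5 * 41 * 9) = 9546030 / 19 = 502422.63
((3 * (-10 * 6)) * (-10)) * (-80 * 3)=-432000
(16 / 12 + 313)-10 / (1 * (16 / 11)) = 7379 / 24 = 307.46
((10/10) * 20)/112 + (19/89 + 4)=10945/2492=4.39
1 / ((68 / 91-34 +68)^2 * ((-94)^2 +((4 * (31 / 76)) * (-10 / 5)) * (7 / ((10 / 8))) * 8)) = 786695 / 8253870365808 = 0.00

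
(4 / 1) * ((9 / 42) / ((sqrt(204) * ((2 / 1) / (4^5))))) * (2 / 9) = 1024 * sqrt(51) / 1071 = 6.83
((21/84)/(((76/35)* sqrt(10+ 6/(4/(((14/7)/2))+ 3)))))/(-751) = -35* sqrt(133)/8675552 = -0.00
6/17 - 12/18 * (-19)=664/51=13.02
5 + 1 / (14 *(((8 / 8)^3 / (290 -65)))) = 21.07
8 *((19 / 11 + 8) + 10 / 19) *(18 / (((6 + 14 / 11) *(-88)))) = -19287 / 8360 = -2.31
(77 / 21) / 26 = 11 / 78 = 0.14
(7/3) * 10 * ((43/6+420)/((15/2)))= 35882/27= 1328.96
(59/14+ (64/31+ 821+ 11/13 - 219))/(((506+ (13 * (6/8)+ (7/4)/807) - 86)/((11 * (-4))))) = -30507434991/489175505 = -62.37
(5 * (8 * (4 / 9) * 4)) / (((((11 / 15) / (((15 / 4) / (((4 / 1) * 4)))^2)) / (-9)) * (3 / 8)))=-5625 / 44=-127.84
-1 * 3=-3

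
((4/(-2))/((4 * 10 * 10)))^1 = -1/200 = -0.00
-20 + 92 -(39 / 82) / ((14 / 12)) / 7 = 144531 / 2009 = 71.94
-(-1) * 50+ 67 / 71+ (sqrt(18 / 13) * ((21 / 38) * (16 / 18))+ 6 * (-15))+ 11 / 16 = -43587 / 1136+ 28 * sqrt(26) / 247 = -37.79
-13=-13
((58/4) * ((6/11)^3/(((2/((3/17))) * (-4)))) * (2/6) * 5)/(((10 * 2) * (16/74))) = -28971/1448128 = -0.02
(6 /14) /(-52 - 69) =-3 /847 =-0.00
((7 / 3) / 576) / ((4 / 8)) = 7 / 864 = 0.01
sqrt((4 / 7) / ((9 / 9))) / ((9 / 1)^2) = 2 * sqrt(7) / 567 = 0.01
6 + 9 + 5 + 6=26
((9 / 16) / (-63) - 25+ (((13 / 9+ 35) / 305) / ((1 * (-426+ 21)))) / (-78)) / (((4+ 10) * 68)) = -121443708907 / 4622926089600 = -0.03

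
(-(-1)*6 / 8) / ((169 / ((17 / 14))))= 51 / 9464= 0.01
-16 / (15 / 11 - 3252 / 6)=176 / 5947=0.03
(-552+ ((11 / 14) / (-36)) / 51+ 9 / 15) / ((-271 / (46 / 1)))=1629917609 / 17414460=93.60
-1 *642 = -642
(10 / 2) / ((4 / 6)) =15 / 2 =7.50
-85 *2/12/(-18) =85/108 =0.79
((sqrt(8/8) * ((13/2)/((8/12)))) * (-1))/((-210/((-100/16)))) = -65/224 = -0.29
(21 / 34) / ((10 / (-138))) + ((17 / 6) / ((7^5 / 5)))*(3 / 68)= -97412947 / 11428760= -8.52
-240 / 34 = -120 / 17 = -7.06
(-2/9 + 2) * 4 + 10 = 154/9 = 17.11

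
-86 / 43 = -2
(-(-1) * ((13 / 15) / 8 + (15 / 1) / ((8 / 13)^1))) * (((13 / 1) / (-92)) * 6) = -20.76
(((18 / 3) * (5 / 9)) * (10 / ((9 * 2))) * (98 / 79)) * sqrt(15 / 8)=3.15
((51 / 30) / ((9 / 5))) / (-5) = -17 / 90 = -0.19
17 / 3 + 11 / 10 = 6.77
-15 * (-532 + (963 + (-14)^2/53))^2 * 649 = -5167294396935/2809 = -1839549447.11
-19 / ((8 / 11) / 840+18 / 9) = -21945 / 2311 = -9.50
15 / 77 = 0.19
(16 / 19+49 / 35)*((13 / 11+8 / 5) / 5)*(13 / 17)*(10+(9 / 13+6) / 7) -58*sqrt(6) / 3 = 1911249 / 182875 -58*sqrt(6) / 3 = -36.91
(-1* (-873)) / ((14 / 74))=32301 / 7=4614.43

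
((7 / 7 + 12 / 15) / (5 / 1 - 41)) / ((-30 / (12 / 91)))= 0.00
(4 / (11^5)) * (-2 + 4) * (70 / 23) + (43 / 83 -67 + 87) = 6308253099 / 307446359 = 20.52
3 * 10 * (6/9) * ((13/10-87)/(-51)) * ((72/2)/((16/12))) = 15426/17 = 907.41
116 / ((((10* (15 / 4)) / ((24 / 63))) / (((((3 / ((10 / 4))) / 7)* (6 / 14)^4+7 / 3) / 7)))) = 1094488768 / 2779457625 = 0.39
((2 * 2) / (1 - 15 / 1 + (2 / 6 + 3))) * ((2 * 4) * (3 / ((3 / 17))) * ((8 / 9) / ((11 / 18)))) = -816 / 11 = -74.18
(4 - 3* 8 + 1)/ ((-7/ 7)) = 19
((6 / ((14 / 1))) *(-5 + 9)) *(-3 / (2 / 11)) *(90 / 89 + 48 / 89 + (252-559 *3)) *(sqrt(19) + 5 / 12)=20903355 / 1246 + 25084026 *sqrt(19) / 623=192279.95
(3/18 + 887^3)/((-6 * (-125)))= 4187184619/4500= 930485.47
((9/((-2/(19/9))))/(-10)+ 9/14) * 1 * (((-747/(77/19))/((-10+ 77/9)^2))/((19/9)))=-121437549/1821820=-66.66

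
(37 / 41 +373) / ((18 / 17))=43435 / 123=353.13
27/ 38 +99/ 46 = 1251/ 437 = 2.86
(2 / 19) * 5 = 0.53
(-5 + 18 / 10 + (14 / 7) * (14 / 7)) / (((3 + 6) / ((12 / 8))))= 2 / 15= 0.13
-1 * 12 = -12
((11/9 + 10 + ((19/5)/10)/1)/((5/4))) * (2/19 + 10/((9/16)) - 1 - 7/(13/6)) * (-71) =-22500202318/2500875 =-8996.93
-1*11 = -11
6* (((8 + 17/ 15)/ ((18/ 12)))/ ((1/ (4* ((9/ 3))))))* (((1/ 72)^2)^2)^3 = 137/ 6065128113051669626880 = 0.00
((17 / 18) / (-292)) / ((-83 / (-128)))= -272 / 54531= -0.00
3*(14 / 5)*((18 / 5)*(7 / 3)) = 70.56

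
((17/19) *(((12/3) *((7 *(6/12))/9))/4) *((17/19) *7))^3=2839760855281/274371577992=10.35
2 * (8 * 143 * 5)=11440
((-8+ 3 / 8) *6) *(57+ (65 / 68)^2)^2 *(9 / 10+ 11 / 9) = -325645.25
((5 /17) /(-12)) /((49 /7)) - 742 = -1059581 /1428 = -742.00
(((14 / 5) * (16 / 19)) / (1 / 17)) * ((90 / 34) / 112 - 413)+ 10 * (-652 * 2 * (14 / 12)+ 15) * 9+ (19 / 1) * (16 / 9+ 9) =-151919.05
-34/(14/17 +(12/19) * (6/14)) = -38437/1237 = -31.07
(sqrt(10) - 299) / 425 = -299 / 425+sqrt(10) / 425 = -0.70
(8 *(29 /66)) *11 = 116 /3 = 38.67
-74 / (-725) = 74 / 725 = 0.10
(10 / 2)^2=25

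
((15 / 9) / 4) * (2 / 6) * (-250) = -625 / 18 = -34.72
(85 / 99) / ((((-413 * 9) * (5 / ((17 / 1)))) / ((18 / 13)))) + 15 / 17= 7963139 / 9036027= 0.88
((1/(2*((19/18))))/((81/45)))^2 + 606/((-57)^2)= 277/1083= 0.26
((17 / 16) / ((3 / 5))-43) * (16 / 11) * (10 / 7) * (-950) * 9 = 56401500 / 77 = 732487.01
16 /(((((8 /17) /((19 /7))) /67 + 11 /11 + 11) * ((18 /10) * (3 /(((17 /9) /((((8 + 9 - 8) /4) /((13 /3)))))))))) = 382612880 /426051657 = 0.90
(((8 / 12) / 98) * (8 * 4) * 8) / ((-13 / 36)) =-3072 / 637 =-4.82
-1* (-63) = 63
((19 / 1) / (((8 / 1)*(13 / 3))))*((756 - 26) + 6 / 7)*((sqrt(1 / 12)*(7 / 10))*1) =24301*sqrt(3) / 520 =80.94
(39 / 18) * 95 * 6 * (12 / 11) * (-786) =-11648520 / 11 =-1058956.36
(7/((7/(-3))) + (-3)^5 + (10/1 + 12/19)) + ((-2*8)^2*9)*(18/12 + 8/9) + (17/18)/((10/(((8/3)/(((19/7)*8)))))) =5268.64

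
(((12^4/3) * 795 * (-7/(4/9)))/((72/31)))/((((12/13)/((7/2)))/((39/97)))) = -5510301615/97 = -56807233.14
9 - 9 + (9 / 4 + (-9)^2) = 333 / 4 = 83.25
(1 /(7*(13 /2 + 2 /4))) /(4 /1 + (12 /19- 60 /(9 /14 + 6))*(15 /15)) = -589 /127008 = -0.00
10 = 10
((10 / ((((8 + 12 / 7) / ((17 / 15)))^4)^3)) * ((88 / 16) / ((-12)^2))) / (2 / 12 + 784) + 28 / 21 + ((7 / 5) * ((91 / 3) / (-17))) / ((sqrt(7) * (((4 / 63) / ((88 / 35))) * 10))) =65547269701632152254159211 / 49160452276224000000000000 - 3003 * sqrt(7) / 2125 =-2.41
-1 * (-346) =346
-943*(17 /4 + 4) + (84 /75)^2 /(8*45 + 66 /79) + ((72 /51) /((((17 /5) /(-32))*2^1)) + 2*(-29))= -80779901767867 /10297792500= -7844.39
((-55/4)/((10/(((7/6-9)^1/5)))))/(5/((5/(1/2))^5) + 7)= 129250/420003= 0.31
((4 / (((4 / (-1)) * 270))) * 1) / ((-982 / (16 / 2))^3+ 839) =32 / 15972805125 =0.00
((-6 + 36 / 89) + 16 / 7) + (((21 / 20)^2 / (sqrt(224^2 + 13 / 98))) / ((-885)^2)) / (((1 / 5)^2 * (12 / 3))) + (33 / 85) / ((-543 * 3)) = -95178463 / 28754565 + 343 * sqrt(9834522) / 27387176865600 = -3.31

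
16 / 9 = 1.78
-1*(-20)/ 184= 5/ 46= 0.11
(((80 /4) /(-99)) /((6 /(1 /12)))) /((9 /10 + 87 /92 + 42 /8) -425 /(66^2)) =-12650 /31550589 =-0.00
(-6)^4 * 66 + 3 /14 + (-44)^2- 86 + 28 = 1223799 /14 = 87414.21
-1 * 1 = -1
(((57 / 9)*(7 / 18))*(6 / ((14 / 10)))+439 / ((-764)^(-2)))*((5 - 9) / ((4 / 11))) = -25368012901 / 9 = -2818668100.11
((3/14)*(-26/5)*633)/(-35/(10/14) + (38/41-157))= 1012167/294280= 3.44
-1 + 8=7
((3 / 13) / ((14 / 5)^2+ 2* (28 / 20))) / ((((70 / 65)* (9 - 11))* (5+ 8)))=-75 / 96824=-0.00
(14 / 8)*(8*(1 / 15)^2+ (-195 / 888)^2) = 11560871 / 78854400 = 0.15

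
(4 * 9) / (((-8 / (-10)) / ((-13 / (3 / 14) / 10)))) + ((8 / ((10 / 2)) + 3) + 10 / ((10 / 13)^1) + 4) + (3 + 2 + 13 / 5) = -1219 / 5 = -243.80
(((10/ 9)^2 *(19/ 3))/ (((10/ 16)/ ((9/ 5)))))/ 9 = 608/ 243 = 2.50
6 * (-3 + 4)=6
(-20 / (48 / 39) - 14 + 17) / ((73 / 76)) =-1007 / 73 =-13.79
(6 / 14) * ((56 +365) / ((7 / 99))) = 125037 / 49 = 2551.78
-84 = -84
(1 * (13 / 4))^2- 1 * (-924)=14953 / 16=934.56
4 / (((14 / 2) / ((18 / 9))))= 8 / 7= 1.14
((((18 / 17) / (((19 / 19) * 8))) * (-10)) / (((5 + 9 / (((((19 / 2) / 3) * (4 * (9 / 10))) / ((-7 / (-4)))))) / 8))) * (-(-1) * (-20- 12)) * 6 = 525312 / 1649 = 318.56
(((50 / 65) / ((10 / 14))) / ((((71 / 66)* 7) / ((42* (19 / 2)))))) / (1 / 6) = 316008 / 923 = 342.37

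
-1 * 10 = -10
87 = 87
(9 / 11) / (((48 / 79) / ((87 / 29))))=4.04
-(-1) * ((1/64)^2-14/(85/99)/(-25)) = 5679181/8704000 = 0.65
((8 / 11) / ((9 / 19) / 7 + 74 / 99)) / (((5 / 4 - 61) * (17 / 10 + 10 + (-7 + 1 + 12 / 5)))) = -42560 / 23086683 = -0.00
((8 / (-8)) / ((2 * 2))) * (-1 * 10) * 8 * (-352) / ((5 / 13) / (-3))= 54912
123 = 123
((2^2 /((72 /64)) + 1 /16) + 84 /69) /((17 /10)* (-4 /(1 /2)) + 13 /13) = -80075 /208656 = -0.38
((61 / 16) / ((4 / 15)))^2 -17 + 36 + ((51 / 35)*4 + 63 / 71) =2342254909 / 10178560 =230.12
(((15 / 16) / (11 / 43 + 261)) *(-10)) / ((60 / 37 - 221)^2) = -4415025 / 5921278641808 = -0.00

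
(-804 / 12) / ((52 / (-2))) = 67 / 26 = 2.58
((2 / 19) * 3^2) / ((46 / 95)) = 45 / 23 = 1.96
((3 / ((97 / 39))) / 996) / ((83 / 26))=507 / 1336466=0.00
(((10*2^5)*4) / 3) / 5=256 / 3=85.33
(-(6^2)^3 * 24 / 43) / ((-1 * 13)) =1119744 / 559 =2003.12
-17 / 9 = -1.89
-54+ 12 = -42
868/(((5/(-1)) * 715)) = -0.24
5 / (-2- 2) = -5 / 4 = -1.25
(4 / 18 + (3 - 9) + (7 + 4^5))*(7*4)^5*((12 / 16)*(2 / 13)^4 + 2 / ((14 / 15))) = 1080089988604928 / 28561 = 37816952788.94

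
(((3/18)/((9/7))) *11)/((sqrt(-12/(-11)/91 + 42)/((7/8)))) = 539 *sqrt(42096054)/18167328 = 0.19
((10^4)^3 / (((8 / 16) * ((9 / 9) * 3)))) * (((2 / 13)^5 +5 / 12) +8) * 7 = 131253419500000000000 / 3341637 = 39278179975862.13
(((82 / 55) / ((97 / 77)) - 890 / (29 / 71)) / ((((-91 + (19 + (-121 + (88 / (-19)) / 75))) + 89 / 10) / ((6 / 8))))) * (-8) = -104756323680 / 1476433993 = -70.95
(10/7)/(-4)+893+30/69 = 287571/322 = 893.08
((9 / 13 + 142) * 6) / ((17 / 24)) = 267120 / 221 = 1208.69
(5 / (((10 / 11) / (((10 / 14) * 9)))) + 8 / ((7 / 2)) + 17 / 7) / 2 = 561 / 28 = 20.04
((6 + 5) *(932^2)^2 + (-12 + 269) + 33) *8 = 66396673499408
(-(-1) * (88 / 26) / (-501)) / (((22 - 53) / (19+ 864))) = 38852 / 201903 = 0.19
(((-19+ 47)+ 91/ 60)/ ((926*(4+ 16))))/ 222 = 1771/ 246686400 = 0.00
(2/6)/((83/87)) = 29/83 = 0.35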